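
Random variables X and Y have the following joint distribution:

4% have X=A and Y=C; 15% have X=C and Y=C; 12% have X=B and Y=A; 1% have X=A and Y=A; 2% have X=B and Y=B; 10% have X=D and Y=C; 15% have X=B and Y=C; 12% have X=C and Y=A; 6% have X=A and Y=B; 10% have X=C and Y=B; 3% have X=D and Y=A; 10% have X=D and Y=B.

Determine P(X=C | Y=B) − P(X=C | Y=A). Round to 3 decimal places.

-0.071

P(Y=B) = 0.06 + 0.02 + 0.10 + 0.10 = 0.28; P(X=C | Y=B) = 0.10/0.28 = 0.3571.
P(Y=A) = 0.01 + 0.12 + 0.12 + 0.03 = 0.28; P(X=C | Y=A) = 0.12/0.28 = 0.4286.
Difference = -0.071.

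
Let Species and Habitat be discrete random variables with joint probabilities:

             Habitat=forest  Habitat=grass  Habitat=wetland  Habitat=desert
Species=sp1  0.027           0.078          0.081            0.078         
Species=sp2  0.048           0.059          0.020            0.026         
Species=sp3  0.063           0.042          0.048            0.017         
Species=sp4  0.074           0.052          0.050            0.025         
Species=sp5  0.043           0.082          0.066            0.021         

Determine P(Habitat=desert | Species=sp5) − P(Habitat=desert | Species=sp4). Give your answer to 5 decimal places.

P(Species=sp5) = 0.043 + 0.082 + 0.066 + 0.021 = 0.212; P(Habitat=desert | Species=sp5) = 0.021/0.212 = 0.099057.
P(Species=sp4) = 0.074 + 0.052 + 0.050 + 0.025 = 0.201; P(Habitat=desert | Species=sp4) = 0.025/0.201 = 0.124378.
Difference = -0.02532.

-0.02532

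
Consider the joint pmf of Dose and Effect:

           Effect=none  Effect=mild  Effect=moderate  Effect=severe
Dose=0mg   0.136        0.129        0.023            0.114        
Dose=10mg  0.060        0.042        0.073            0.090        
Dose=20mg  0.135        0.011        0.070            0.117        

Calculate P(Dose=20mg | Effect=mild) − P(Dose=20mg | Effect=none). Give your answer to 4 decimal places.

-0.3474

P(Effect=mild) = 0.129 + 0.042 + 0.011 = 0.182; P(Dose=20mg | Effect=mild) = 0.011/0.182 = 0.06044.
P(Effect=none) = 0.136 + 0.060 + 0.135 = 0.331; P(Dose=20mg | Effect=none) = 0.135/0.331 = 0.40785.
Difference = -0.3474.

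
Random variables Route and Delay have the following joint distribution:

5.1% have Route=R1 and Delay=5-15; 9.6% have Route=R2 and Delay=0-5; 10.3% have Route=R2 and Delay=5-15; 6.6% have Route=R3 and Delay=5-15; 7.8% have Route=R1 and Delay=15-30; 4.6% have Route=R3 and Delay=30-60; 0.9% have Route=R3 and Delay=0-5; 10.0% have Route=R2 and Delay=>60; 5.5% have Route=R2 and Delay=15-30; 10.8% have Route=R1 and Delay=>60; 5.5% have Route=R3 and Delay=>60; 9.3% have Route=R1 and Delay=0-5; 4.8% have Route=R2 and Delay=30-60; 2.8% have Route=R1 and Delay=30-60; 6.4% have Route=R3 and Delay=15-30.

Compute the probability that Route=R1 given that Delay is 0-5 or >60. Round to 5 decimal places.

P(Delay=0-5) = 0.093 + 0.096 + 0.009 = 0.198.
P(Delay=>60) = 0.108 + 0.100 + 0.055 = 0.263.
P(Delay ∈ {0-5, >60}) = 0.198 + 0.263 = 0.461; P(Route=R1, Delay ∈ {0-5, >60}) = 0.093 + 0.108 = 0.201.
P(Route=R1 | Delay ∈ {0-5, >60}) = 0.201/0.461 = 0.43601.

0.43601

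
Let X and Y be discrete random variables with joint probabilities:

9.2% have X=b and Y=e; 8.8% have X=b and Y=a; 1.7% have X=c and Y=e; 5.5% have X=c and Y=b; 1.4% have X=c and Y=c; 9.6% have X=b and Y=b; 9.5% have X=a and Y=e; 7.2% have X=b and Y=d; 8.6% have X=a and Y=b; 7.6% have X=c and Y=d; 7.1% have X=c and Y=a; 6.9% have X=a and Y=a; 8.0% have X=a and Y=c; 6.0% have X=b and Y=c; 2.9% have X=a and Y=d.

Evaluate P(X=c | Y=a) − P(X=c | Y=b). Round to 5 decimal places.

0.07934

P(Y=a) = 0.069 + 0.088 + 0.071 = 0.228; P(X=c | Y=a) = 0.071/0.228 = 0.311404.
P(Y=b) = 0.086 + 0.096 + 0.055 = 0.237; P(X=c | Y=b) = 0.055/0.237 = 0.232068.
Difference = 0.07934.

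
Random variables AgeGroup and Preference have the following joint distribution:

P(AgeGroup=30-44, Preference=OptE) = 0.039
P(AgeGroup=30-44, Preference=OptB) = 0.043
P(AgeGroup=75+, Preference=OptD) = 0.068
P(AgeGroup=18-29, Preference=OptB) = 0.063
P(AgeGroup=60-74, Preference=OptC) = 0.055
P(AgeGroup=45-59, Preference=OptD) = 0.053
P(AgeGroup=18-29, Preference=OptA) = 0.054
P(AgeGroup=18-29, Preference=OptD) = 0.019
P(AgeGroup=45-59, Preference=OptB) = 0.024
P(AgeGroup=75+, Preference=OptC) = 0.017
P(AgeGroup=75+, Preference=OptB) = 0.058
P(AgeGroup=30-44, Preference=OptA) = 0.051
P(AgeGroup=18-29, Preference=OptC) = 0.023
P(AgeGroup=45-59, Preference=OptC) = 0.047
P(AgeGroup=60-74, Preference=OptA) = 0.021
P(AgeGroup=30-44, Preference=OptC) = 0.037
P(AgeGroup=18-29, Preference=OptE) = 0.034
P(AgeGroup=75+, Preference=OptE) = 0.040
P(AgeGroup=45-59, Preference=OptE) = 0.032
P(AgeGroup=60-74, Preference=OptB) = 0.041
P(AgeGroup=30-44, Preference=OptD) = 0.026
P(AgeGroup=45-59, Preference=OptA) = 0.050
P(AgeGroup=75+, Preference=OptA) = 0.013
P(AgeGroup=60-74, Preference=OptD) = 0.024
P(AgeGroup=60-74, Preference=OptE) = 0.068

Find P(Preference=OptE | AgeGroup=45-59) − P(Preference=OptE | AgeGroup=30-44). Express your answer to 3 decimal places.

-0.044

P(AgeGroup=45-59) = 0.050 + 0.024 + 0.047 + 0.053 + 0.032 = 0.206; P(Preference=OptE | AgeGroup=45-59) = 0.032/0.206 = 0.1553.
P(AgeGroup=30-44) = 0.051 + 0.043 + 0.037 + 0.026 + 0.039 = 0.196; P(Preference=OptE | AgeGroup=30-44) = 0.039/0.196 = 0.1990.
Difference = -0.044.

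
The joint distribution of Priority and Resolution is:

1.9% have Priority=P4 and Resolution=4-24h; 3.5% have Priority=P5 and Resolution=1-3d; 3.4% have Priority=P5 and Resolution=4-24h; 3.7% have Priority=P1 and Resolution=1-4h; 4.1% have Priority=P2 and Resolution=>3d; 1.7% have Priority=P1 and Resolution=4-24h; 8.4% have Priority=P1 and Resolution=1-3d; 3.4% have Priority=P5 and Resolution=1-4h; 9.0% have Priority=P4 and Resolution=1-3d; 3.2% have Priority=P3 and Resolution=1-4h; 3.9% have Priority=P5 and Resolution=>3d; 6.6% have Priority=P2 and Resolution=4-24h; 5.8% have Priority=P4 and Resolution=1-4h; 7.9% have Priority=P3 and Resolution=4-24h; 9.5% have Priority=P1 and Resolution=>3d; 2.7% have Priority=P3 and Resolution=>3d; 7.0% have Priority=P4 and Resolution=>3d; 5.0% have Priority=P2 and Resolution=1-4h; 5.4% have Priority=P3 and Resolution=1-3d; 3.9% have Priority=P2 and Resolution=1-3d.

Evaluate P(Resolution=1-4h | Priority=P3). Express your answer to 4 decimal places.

P(Priority=P3) = 0.032 + 0.079 + 0.054 + 0.027 = 0.192.
P(Resolution=1-4h | Priority=P3) = 0.032/0.192 = 0.1667.

0.1667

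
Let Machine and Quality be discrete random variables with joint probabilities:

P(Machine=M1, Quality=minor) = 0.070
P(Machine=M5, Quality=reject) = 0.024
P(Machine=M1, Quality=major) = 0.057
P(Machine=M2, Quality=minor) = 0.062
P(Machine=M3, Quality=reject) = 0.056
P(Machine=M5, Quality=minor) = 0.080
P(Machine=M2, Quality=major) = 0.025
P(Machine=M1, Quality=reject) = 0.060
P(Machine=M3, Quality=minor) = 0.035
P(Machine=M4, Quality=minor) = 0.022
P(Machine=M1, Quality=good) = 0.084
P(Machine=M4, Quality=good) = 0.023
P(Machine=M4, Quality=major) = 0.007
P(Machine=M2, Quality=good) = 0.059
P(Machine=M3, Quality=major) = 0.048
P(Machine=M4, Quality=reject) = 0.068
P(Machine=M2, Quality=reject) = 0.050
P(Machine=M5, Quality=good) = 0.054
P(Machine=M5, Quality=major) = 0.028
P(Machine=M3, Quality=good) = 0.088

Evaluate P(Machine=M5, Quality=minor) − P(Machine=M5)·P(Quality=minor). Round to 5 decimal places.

P(Machine=M5) = 0.054 + 0.080 + 0.028 + 0.024 = 0.186.
P(Quality=minor) = 0.070 + 0.062 + 0.035 + 0.022 + 0.080 = 0.269.
P(Machine=M5, Quality=minor) − P(Machine=M5)P(Quality=minor) = 0.080 − 0.186×0.269 = 0.02997.

0.02997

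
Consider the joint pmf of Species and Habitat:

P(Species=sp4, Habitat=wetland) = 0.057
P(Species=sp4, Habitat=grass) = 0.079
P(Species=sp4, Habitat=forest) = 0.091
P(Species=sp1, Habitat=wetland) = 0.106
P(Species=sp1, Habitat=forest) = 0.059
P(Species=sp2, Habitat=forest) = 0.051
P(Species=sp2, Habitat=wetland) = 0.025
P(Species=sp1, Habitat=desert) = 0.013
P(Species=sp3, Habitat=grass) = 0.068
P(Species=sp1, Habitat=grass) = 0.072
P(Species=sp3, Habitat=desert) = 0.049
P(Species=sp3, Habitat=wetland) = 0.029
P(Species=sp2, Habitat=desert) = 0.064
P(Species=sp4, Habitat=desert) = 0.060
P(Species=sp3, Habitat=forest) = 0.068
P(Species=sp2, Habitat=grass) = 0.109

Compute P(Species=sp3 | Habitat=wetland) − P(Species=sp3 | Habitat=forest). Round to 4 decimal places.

P(Habitat=wetland) = 0.106 + 0.025 + 0.029 + 0.057 = 0.217; P(Species=sp3 | Habitat=wetland) = 0.029/0.217 = 0.13364.
P(Habitat=forest) = 0.059 + 0.051 + 0.068 + 0.091 = 0.269; P(Species=sp3 | Habitat=forest) = 0.068/0.269 = 0.25279.
Difference = -0.1191.

-0.1191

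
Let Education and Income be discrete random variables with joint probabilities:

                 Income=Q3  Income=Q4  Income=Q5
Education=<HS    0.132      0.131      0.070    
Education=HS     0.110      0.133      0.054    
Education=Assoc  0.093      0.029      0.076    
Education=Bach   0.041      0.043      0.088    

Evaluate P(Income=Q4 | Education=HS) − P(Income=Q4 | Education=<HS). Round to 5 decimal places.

P(Education=HS) = 0.110 + 0.133 + 0.054 = 0.297; P(Income=Q4 | Education=HS) = 0.133/0.297 = 0.447811.
P(Education=<HS) = 0.132 + 0.131 + 0.070 = 0.333; P(Income=Q4 | Education=<HS) = 0.131/0.333 = 0.393393.
Difference = 0.05442.

0.05442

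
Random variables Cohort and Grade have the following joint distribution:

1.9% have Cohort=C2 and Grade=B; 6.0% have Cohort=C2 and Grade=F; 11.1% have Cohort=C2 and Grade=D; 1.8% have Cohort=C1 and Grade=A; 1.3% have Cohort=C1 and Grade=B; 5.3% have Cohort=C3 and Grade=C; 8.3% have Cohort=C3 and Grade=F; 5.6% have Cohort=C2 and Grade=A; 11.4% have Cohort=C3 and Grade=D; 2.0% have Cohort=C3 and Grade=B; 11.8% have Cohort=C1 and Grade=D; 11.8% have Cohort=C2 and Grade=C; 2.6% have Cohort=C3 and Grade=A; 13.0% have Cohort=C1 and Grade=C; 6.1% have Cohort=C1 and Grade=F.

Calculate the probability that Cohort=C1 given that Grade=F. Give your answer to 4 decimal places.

0.2990

P(Grade=F) = 0.061 + 0.060 + 0.083 = 0.204.
P(Cohort=C1 | Grade=F) = 0.061/0.204 = 0.2990.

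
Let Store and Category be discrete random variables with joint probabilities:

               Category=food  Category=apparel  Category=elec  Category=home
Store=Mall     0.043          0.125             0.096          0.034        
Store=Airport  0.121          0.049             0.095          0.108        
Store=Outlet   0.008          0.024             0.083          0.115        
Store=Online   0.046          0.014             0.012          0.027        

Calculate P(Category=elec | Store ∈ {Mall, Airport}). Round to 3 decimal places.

P(Store=Mall) = 0.043 + 0.125 + 0.096 + 0.034 = 0.298.
P(Store=Airport) = 0.121 + 0.049 + 0.095 + 0.108 = 0.373.
P(Store ∈ {Mall, Airport}) = 0.298 + 0.373 = 0.671; P(Category=elec, Store ∈ {Mall, Airport}) = 0.096 + 0.095 = 0.191.
P(Category=elec | Store ∈ {Mall, Airport}) = 0.191/0.671 = 0.285.

0.285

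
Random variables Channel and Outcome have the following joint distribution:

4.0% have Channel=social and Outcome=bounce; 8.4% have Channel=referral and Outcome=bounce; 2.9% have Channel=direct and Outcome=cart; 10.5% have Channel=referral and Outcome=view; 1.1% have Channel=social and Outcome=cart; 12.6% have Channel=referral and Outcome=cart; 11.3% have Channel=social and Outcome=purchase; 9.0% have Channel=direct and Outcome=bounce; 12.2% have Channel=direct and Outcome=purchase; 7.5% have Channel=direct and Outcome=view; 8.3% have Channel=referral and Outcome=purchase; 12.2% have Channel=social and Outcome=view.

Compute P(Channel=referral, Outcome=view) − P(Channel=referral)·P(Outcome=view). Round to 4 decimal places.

-0.0152

P(Channel=referral) = 0.084 + 0.105 + 0.126 + 0.083 = 0.398.
P(Outcome=view) = 0.122 + 0.075 + 0.105 = 0.302.
P(Channel=referral, Outcome=view) − P(Channel=referral)P(Outcome=view) = 0.105 − 0.398×0.302 = -0.0152.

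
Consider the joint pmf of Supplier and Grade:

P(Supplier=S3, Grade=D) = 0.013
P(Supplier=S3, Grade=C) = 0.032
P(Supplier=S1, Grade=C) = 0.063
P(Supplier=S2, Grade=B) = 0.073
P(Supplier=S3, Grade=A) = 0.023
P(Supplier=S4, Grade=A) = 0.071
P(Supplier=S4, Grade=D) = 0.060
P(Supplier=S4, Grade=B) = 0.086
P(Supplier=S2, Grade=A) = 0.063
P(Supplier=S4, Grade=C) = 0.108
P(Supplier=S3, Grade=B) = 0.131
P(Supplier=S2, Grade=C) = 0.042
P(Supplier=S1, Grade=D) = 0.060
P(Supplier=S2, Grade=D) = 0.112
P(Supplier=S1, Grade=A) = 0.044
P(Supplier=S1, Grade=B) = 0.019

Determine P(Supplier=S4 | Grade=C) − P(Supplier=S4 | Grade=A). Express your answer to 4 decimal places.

0.0876

P(Grade=C) = 0.063 + 0.042 + 0.032 + 0.108 = 0.245; P(Supplier=S4 | Grade=C) = 0.108/0.245 = 0.44082.
P(Grade=A) = 0.044 + 0.063 + 0.023 + 0.071 = 0.201; P(Supplier=S4 | Grade=A) = 0.071/0.201 = 0.35323.
Difference = 0.0876.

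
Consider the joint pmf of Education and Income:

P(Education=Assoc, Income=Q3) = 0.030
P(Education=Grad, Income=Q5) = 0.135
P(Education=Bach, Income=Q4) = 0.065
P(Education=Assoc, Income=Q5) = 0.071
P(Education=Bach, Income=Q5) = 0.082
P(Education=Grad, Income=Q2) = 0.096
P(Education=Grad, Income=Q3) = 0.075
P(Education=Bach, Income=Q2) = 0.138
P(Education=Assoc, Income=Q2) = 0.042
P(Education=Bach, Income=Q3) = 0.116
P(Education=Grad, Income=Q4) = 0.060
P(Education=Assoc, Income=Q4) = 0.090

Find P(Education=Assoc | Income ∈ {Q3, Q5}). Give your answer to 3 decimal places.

0.198

P(Income=Q3) = 0.030 + 0.116 + 0.075 = 0.221.
P(Income=Q5) = 0.071 + 0.082 + 0.135 = 0.288.
P(Income ∈ {Q3, Q5}) = 0.221 + 0.288 = 0.509; P(Education=Assoc, Income ∈ {Q3, Q5}) = 0.030 + 0.071 = 0.101.
P(Education=Assoc | Income ∈ {Q3, Q5}) = 0.101/0.509 = 0.198.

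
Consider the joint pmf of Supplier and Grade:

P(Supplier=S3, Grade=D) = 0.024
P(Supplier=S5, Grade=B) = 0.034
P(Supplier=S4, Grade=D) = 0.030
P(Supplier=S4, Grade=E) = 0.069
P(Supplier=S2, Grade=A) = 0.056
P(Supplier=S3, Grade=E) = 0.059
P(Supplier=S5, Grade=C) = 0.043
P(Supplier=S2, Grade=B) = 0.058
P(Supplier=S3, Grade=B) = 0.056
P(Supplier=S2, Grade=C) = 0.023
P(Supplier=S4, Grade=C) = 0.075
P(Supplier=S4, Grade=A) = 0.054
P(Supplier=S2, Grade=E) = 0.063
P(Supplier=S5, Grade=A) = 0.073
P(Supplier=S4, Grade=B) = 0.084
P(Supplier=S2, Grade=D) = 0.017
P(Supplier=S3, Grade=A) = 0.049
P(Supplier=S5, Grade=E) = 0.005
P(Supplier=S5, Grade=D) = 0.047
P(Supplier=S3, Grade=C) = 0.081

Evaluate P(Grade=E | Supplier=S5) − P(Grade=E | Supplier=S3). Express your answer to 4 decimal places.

P(Supplier=S5) = 0.073 + 0.034 + 0.043 + 0.047 + 0.005 = 0.202; P(Grade=E | Supplier=S5) = 0.005/0.202 = 0.02475.
P(Supplier=S3) = 0.049 + 0.056 + 0.081 + 0.024 + 0.059 = 0.269; P(Grade=E | Supplier=S3) = 0.059/0.269 = 0.21933.
Difference = -0.1946.

-0.1946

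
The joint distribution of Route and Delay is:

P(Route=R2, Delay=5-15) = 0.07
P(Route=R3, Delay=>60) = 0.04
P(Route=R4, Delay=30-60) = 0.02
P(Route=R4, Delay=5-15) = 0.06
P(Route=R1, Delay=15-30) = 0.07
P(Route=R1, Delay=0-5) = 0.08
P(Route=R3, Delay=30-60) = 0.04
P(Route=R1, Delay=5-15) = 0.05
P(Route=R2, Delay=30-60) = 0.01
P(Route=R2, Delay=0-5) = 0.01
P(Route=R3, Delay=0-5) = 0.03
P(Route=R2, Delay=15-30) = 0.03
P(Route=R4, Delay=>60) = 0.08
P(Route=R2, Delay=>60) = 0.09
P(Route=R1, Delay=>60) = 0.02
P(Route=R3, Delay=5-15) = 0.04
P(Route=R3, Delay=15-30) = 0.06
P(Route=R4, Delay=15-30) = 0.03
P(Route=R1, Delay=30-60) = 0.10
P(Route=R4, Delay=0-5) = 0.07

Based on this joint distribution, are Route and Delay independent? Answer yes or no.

no

P(Route=R1) = 0.32 and P(Delay=>60) = 0.23, so their product is 0.0736, but P(Route=R1, Delay=>60) = 0.02. Since these differ, Route and Delay are not independent.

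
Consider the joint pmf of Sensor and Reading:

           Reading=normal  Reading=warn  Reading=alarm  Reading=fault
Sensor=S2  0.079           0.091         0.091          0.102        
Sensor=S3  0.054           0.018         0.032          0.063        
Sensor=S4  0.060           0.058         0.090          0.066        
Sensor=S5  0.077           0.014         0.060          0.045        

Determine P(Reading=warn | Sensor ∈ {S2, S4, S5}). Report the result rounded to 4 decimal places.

P(Sensor=S2) = 0.079 + 0.091 + 0.091 + 0.102 = 0.363.
P(Sensor=S4) = 0.060 + 0.058 + 0.090 + 0.066 = 0.274.
P(Sensor=S5) = 0.077 + 0.014 + 0.060 + 0.045 = 0.196.
P(Sensor ∈ {S2, S4, S5}) = 0.363 + 0.274 + 0.196 = 0.833; P(Reading=warn, Sensor ∈ {S2, S4, S5}) = 0.091 + 0.058 + 0.014 = 0.163.
P(Reading=warn | Sensor ∈ {S2, S4, S5}) = 0.163/0.833 = 0.1957.

0.1957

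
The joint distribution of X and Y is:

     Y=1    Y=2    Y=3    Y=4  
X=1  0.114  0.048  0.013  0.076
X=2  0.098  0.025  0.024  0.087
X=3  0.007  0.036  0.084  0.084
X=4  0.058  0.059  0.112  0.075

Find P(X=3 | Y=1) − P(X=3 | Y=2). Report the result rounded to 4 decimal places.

P(Y=1) = 0.114 + 0.098 + 0.007 + 0.058 = 0.277; P(X=3 | Y=1) = 0.007/0.277 = 0.02527.
P(Y=2) = 0.048 + 0.025 + 0.036 + 0.059 = 0.168; P(X=3 | Y=2) = 0.036/0.168 = 0.21429.
Difference = -0.1890.

-0.1890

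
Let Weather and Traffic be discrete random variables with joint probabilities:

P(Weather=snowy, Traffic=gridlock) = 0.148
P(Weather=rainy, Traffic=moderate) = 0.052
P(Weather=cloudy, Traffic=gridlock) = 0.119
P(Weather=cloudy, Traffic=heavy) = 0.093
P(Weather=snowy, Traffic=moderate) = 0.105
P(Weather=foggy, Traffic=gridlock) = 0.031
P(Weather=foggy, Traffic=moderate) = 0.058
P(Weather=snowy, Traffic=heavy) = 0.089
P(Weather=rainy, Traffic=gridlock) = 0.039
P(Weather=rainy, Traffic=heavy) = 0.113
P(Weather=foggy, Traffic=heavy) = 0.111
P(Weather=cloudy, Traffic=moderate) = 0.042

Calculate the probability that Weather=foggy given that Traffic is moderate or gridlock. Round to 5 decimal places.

0.14983

P(Traffic=moderate) = 0.042 + 0.052 + 0.105 + 0.058 = 0.257.
P(Traffic=gridlock) = 0.119 + 0.039 + 0.148 + 0.031 = 0.337.
P(Traffic ∈ {moderate, gridlock}) = 0.257 + 0.337 = 0.594; P(Weather=foggy, Traffic ∈ {moderate, gridlock}) = 0.058 + 0.031 = 0.089.
P(Weather=foggy | Traffic ∈ {moderate, gridlock}) = 0.089/0.594 = 0.14983.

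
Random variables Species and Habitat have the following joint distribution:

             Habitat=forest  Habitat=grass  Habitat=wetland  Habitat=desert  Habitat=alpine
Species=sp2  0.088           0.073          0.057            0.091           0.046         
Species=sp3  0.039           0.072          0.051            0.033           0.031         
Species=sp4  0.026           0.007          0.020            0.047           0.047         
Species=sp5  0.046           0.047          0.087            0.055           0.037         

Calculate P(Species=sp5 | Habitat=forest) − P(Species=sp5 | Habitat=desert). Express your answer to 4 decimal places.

P(Habitat=forest) = 0.088 + 0.039 + 0.026 + 0.046 = 0.199; P(Species=sp5 | Habitat=forest) = 0.046/0.199 = 0.23116.
P(Habitat=desert) = 0.091 + 0.033 + 0.047 + 0.055 = 0.226; P(Species=sp5 | Habitat=desert) = 0.055/0.226 = 0.24336.
Difference = -0.0122.

-0.0122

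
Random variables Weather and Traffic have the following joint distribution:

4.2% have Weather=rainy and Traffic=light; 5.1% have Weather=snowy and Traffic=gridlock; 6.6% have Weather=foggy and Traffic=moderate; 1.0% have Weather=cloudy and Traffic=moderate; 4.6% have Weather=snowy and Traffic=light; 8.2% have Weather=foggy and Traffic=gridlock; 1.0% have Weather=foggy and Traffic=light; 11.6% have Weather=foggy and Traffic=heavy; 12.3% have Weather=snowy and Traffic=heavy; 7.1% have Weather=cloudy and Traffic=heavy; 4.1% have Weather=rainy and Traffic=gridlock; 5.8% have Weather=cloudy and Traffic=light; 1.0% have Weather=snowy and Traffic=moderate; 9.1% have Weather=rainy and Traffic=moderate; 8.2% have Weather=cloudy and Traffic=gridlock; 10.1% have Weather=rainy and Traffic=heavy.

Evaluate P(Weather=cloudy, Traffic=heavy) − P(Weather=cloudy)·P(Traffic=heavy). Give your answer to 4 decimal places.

P(Weather=cloudy) = 0.058 + 0.010 + 0.071 + 0.082 = 0.221.
P(Traffic=heavy) = 0.071 + 0.101 + 0.123 + 0.116 = 0.411.
P(Weather=cloudy, Traffic=heavy) − P(Weather=cloudy)P(Traffic=heavy) = 0.071 − 0.221×0.411 = -0.0198.

-0.0198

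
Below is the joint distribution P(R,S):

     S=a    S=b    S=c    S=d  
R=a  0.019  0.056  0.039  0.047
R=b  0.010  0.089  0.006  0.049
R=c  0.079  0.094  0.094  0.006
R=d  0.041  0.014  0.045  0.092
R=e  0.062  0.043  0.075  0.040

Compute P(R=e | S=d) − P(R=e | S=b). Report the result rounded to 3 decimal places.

P(S=d) = 0.047 + 0.049 + 0.006 + 0.092 + 0.040 = 0.234; P(R=e | S=d) = 0.040/0.234 = 0.1709.
P(S=b) = 0.056 + 0.089 + 0.094 + 0.014 + 0.043 = 0.296; P(R=e | S=b) = 0.043/0.296 = 0.1453.
Difference = 0.026.

0.026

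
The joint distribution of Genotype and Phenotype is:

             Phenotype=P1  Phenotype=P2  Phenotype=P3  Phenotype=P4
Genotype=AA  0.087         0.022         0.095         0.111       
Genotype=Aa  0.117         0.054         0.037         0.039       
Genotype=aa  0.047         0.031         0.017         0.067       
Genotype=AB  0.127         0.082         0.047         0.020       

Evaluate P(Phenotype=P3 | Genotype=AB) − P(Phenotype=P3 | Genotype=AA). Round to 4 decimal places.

-0.1313

P(Genotype=AB) = 0.127 + 0.082 + 0.047 + 0.020 = 0.276; P(Phenotype=P3 | Genotype=AB) = 0.047/0.276 = 0.17029.
P(Genotype=AA) = 0.087 + 0.022 + 0.095 + 0.111 = 0.315; P(Phenotype=P3 | Genotype=AA) = 0.095/0.315 = 0.30159.
Difference = -0.1313.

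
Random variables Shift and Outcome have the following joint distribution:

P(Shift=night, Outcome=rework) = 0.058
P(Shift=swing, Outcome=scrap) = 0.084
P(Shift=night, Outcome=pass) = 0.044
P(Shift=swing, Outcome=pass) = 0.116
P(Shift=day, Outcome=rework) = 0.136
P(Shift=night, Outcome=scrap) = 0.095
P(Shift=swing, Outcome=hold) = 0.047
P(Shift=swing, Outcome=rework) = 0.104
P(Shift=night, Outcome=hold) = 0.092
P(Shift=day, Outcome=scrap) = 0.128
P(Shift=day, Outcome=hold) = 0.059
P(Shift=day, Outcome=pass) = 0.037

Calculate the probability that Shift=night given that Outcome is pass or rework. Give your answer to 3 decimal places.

P(Outcome=pass) = 0.037 + 0.116 + 0.044 = 0.197.
P(Outcome=rework) = 0.136 + 0.104 + 0.058 = 0.298.
P(Outcome ∈ {pass, rework}) = 0.197 + 0.298 = 0.495; P(Shift=night, Outcome ∈ {pass, rework}) = 0.044 + 0.058 = 0.102.
P(Shift=night | Outcome ∈ {pass, rework}) = 0.102/0.495 = 0.206.

0.206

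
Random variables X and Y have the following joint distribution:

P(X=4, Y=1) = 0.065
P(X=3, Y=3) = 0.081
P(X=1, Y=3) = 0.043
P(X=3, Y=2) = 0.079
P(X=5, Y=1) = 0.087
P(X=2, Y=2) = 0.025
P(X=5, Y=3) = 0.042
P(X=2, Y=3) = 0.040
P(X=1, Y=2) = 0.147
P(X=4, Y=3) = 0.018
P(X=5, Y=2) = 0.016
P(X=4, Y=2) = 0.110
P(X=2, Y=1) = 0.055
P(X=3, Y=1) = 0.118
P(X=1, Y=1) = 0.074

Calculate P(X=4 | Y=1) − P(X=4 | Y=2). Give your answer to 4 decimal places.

-0.1289

P(Y=1) = 0.074 + 0.055 + 0.118 + 0.065 + 0.087 = 0.399; P(X=4 | Y=1) = 0.065/0.399 = 0.16291.
P(Y=2) = 0.147 + 0.025 + 0.079 + 0.110 + 0.016 = 0.377; P(X=4 | Y=2) = 0.110/0.377 = 0.29178.
Difference = -0.1289.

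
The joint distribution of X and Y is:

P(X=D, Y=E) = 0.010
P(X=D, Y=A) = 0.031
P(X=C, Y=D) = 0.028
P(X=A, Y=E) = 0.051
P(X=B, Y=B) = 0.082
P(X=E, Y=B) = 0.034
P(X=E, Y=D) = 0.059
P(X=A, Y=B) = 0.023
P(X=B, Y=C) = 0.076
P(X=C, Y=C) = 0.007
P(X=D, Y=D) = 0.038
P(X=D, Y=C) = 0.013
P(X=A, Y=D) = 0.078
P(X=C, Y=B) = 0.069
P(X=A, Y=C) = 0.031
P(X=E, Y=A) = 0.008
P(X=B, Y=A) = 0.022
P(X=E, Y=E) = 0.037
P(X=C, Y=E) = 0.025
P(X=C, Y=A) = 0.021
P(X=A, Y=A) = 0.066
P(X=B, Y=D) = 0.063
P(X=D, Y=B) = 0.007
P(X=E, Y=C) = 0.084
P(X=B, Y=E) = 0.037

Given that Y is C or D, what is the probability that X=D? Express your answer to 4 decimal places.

P(Y=C) = 0.031 + 0.076 + 0.007 + 0.013 + 0.084 = 0.211.
P(Y=D) = 0.078 + 0.063 + 0.028 + 0.038 + 0.059 = 0.266.
P(Y ∈ {C, D}) = 0.211 + 0.266 = 0.477; P(X=D, Y ∈ {C, D}) = 0.013 + 0.038 = 0.051.
P(X=D | Y ∈ {C, D}) = 0.051/0.477 = 0.1069.

0.1069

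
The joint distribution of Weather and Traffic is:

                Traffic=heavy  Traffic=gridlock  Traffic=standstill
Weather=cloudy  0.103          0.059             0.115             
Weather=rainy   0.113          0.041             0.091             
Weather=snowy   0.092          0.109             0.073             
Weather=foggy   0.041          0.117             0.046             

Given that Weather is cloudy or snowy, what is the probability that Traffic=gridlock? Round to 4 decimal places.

P(Weather=cloudy) = 0.103 + 0.059 + 0.115 = 0.277.
P(Weather=snowy) = 0.092 + 0.109 + 0.073 = 0.274.
P(Weather ∈ {cloudy, snowy}) = 0.277 + 0.274 = 0.551; P(Traffic=gridlock, Weather ∈ {cloudy, snowy}) = 0.059 + 0.109 = 0.168.
P(Traffic=gridlock | Weather ∈ {cloudy, snowy}) = 0.168/0.551 = 0.3049.

0.3049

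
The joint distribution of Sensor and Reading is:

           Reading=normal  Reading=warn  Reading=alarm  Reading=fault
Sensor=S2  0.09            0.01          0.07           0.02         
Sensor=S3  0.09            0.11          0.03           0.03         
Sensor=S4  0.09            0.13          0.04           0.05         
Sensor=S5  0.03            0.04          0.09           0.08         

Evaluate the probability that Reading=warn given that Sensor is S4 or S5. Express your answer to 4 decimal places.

P(Sensor=S4) = 0.09 + 0.13 + 0.04 + 0.05 = 0.31.
P(Sensor=S5) = 0.03 + 0.04 + 0.09 + 0.08 = 0.24.
P(Sensor ∈ {S4, S5}) = 0.31 + 0.24 = 0.55; P(Reading=warn, Sensor ∈ {S4, S5}) = 0.13 + 0.04 = 0.17.
P(Reading=warn | Sensor ∈ {S4, S5}) = 0.17/0.55 = 0.3091.

0.3091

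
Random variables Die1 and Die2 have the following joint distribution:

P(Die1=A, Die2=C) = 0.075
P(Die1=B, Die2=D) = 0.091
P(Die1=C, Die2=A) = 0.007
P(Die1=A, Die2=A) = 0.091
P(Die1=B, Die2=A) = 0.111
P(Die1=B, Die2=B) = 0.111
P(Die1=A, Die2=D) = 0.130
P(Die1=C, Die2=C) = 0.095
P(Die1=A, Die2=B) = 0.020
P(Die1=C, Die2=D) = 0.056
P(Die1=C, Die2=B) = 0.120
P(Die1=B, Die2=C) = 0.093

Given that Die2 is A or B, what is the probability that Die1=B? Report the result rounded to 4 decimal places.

P(Die2=A) = 0.091 + 0.111 + 0.007 = 0.209.
P(Die2=B) = 0.020 + 0.111 + 0.120 = 0.251.
P(Die2 ∈ {A, B}) = 0.209 + 0.251 = 0.460; P(Die1=B, Die2 ∈ {A, B}) = 0.111 + 0.111 = 0.222.
P(Die1=B | Die2 ∈ {A, B}) = 0.222/0.460 = 0.4826.

0.4826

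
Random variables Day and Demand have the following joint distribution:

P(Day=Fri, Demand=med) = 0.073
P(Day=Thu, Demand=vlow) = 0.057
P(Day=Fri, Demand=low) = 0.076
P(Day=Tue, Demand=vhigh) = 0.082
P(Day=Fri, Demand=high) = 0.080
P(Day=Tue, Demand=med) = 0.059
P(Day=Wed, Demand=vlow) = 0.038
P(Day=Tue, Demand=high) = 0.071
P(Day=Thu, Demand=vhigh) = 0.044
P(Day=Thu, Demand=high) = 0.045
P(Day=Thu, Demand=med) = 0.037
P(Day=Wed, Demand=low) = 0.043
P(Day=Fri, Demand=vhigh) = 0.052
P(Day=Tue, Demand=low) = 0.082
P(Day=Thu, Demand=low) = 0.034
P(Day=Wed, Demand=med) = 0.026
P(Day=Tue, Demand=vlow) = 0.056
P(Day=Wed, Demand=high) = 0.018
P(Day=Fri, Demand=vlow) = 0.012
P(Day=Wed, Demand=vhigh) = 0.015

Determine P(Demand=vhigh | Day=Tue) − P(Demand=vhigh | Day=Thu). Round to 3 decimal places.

P(Day=Tue) = 0.056 + 0.082 + 0.059 + 0.071 + 0.082 = 0.350; P(Demand=vhigh | Day=Tue) = 0.082/0.350 = 0.2343.
P(Day=Thu) = 0.057 + 0.034 + 0.037 + 0.045 + 0.044 = 0.217; P(Demand=vhigh | Day=Thu) = 0.044/0.217 = 0.2028.
Difference = 0.032.

0.032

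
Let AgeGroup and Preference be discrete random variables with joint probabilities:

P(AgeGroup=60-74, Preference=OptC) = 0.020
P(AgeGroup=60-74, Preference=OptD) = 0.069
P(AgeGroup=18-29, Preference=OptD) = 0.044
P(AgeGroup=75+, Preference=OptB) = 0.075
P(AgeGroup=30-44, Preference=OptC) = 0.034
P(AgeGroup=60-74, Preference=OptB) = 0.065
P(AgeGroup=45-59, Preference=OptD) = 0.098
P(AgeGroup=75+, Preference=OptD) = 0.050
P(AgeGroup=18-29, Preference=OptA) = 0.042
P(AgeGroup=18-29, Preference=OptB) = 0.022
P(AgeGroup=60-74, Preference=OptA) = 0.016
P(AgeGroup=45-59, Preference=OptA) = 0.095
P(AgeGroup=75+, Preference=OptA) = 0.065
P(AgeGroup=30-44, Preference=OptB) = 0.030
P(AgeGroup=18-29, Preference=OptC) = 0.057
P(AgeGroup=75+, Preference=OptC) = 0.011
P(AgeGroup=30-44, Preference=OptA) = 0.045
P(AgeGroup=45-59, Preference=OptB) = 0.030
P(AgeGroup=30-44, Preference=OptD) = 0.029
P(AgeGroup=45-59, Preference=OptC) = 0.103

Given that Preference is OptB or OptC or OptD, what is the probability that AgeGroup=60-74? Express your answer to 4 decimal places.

0.2090

P(Preference=OptB) = 0.022 + 0.030 + 0.030 + 0.065 + 0.075 = 0.222.
P(Preference=OptC) = 0.057 + 0.034 + 0.103 + 0.020 + 0.011 = 0.225.
P(Preference=OptD) = 0.044 + 0.029 + 0.098 + 0.069 + 0.050 = 0.290.
P(Preference ∈ {OptB, OptC, OptD}) = 0.222 + 0.225 + 0.290 = 0.737; P(AgeGroup=60-74, Preference ∈ {OptB, OptC, OptD}) = 0.065 + 0.020 + 0.069 = 0.154.
P(AgeGroup=60-74 | Preference ∈ {OptB, OptC, OptD}) = 0.154/0.737 = 0.2090.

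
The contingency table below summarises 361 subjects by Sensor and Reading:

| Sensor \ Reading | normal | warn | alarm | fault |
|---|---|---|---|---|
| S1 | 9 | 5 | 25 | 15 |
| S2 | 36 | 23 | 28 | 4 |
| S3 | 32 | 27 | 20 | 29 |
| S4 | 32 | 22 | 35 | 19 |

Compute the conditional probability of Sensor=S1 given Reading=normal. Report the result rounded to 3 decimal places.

Total with Reading=normal: 9 + 36 + 32 + 32 = 109.
P(Sensor=S1 | Reading=normal) = 9/109 = 0.083.

0.083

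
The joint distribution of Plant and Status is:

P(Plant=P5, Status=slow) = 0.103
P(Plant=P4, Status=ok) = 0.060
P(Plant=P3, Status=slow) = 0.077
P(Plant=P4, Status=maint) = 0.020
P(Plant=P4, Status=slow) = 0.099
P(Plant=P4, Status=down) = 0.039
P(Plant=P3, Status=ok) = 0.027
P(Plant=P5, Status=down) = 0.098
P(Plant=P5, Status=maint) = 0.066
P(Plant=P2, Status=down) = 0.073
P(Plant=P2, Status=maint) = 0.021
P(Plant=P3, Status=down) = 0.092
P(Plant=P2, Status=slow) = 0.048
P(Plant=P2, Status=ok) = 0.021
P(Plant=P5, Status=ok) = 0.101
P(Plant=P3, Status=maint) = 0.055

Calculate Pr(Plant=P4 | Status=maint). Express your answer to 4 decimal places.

0.1235

P(Status=maint) = 0.021 + 0.055 + 0.020 + 0.066 = 0.162.
P(Plant=P4 | Status=maint) = 0.020/0.162 = 0.1235.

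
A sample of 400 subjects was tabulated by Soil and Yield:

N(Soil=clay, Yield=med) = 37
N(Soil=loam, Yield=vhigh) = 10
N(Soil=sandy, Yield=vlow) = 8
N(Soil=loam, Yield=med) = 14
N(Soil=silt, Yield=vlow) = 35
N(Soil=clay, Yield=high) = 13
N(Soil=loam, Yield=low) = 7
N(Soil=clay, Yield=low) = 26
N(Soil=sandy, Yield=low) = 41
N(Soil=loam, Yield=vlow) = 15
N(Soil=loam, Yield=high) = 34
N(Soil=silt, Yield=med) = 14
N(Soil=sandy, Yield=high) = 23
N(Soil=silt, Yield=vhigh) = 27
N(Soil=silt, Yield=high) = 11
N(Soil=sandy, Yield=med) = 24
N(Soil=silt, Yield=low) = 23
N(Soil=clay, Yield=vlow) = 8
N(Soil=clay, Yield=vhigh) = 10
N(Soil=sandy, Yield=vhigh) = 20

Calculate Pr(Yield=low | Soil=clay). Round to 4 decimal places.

Total with Soil=clay: 8 + 26 + 37 + 13 + 10 = 94.
P(Yield=low | Soil=clay) = 26/94 = 0.2766.

0.2766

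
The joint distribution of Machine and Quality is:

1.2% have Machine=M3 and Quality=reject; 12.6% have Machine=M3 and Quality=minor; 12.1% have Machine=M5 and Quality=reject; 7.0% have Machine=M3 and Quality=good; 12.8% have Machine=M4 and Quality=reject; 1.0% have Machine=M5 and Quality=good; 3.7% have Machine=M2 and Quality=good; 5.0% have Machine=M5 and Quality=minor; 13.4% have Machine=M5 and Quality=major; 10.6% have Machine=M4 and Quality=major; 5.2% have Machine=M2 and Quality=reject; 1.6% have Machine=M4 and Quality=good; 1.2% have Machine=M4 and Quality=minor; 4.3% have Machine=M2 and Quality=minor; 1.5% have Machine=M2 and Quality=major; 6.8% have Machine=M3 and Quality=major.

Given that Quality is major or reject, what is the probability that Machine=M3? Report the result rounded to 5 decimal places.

P(Quality=major) = 0.015 + 0.068 + 0.106 + 0.134 = 0.323.
P(Quality=reject) = 0.052 + 0.012 + 0.128 + 0.121 = 0.313.
P(Quality ∈ {major, reject}) = 0.323 + 0.313 = 0.636; P(Machine=M3, Quality ∈ {major, reject}) = 0.068 + 0.012 = 0.080.
P(Machine=M3 | Quality ∈ {major, reject}) = 0.080/0.636 = 0.12579.

0.12579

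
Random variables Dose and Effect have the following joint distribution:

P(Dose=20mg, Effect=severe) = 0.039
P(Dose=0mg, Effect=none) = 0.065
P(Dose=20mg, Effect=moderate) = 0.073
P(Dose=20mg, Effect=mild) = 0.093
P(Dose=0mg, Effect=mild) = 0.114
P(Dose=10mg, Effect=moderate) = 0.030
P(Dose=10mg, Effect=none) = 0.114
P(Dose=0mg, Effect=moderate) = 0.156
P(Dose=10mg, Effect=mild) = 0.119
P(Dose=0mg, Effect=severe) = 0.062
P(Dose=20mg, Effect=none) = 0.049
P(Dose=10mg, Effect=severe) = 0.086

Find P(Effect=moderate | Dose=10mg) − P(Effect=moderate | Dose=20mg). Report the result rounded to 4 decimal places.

P(Dose=10mg) = 0.114 + 0.119 + 0.030 + 0.086 = 0.349; P(Effect=moderate | Dose=10mg) = 0.030/0.349 = 0.08596.
P(Dose=20mg) = 0.049 + 0.093 + 0.073 + 0.039 = 0.254; P(Effect=moderate | Dose=20mg) = 0.073/0.254 = 0.28740.
Difference = -0.2014.

-0.2014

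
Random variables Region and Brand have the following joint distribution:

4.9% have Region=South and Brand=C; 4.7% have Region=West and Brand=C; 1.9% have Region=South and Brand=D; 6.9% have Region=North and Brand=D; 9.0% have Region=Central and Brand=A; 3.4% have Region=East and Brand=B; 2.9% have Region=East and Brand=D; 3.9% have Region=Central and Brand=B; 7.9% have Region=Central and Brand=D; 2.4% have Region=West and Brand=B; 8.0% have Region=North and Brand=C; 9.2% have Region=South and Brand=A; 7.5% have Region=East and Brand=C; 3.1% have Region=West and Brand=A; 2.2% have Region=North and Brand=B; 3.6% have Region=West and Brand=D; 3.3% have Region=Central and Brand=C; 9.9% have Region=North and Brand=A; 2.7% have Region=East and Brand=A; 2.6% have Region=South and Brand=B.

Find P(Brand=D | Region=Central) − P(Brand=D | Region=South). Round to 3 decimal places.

0.226

P(Region=Central) = 0.090 + 0.039 + 0.033 + 0.079 = 0.241; P(Brand=D | Region=Central) = 0.079/0.241 = 0.3278.
P(Region=South) = 0.092 + 0.026 + 0.049 + 0.019 = 0.186; P(Brand=D | Region=South) = 0.019/0.186 = 0.1022.
Difference = 0.226.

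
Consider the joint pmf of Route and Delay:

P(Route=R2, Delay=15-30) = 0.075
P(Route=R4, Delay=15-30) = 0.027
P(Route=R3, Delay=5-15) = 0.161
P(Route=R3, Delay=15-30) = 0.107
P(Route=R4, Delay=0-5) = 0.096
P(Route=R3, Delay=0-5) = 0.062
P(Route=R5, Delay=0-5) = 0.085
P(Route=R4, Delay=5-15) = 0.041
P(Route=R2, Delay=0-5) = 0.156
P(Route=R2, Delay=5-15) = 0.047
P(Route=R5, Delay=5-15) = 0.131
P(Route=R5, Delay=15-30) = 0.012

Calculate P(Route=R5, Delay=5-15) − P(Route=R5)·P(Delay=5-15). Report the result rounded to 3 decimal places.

0.044

P(Route=R5) = 0.085 + 0.131 + 0.012 = 0.228.
P(Delay=5-15) = 0.047 + 0.161 + 0.041 + 0.131 = 0.380.
P(Route=R5, Delay=5-15) − P(Route=R5)P(Delay=5-15) = 0.131 − 0.228×0.380 = 0.044.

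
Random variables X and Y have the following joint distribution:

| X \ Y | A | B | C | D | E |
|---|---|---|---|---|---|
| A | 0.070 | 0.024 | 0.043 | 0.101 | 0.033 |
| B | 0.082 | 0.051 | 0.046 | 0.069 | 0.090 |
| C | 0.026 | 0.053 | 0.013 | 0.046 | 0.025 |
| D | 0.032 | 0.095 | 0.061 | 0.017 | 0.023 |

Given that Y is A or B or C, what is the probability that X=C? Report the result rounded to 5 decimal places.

P(Y=A) = 0.070 + 0.082 + 0.026 + 0.032 = 0.210.
P(Y=B) = 0.024 + 0.051 + 0.053 + 0.095 = 0.223.
P(Y=C) = 0.043 + 0.046 + 0.013 + 0.061 = 0.163.
P(Y ∈ {A, B, C}) = 0.210 + 0.223 + 0.163 = 0.596; P(X=C, Y ∈ {A, B, C}) = 0.026 + 0.053 + 0.013 = 0.092.
P(X=C | Y ∈ {A, B, C}) = 0.092/0.596 = 0.15436.

0.15436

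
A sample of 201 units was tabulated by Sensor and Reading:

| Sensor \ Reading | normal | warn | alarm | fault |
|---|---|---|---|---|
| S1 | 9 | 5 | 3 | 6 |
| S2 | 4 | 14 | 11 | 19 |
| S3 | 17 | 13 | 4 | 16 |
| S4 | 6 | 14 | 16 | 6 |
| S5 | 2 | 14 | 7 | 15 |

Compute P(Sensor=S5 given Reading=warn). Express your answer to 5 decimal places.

Total with Reading=warn: 5 + 14 + 13 + 14 + 14 = 60.
P(Sensor=S5 | Reading=warn) = 14/60 = 0.23333.

0.23333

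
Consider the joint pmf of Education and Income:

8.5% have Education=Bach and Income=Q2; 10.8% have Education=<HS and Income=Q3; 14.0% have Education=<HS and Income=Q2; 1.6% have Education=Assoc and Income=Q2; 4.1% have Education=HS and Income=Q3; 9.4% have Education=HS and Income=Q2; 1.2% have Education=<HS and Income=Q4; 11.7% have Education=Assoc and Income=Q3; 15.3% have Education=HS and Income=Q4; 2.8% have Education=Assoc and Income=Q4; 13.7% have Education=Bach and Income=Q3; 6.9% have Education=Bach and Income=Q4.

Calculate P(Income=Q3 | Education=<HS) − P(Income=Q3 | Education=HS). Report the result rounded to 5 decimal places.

P(Education=<HS) = 0.140 + 0.108 + 0.012 = 0.260; P(Income=Q3 | Education=<HS) = 0.108/0.260 = 0.415385.
P(Education=HS) = 0.094 + 0.041 + 0.153 = 0.288; P(Income=Q3 | Education=HS) = 0.041/0.288 = 0.142361.
Difference = 0.27302.

0.27302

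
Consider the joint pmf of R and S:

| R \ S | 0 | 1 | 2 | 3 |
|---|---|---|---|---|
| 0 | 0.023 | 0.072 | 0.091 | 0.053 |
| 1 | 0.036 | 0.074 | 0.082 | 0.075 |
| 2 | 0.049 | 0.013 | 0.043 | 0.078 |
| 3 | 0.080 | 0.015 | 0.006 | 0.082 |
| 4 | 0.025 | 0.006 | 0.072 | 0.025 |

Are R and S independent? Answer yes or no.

P(R=3) = 0.183 and P(S=2) = 0.294, so their product is 0.05380, but P(R=3, S=2) = 0.006. Since these differ, R and S are not independent.

no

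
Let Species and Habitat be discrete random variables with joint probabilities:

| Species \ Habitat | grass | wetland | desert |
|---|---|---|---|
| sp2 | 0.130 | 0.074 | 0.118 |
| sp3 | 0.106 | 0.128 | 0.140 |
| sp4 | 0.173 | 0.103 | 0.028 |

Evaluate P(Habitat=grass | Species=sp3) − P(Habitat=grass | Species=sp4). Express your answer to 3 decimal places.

P(Species=sp3) = 0.106 + 0.128 + 0.140 = 0.374; P(Habitat=grass | Species=sp3) = 0.106/0.374 = 0.2834.
P(Species=sp4) = 0.173 + 0.103 + 0.028 = 0.304; P(Habitat=grass | Species=sp4) = 0.173/0.304 = 0.5691.
Difference = -0.286.

-0.286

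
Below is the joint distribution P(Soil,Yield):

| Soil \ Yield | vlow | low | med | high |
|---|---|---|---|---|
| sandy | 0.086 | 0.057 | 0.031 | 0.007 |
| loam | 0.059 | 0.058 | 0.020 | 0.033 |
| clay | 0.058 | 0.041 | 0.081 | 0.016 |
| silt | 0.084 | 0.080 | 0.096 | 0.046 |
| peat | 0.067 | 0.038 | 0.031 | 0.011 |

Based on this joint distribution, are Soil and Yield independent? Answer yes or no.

no

P(Soil=clay) = 0.196 and P(Yield=med) = 0.259, so their product is 0.05076, but P(Soil=clay, Yield=med) = 0.081. Since these differ, Soil and Yield are not independent.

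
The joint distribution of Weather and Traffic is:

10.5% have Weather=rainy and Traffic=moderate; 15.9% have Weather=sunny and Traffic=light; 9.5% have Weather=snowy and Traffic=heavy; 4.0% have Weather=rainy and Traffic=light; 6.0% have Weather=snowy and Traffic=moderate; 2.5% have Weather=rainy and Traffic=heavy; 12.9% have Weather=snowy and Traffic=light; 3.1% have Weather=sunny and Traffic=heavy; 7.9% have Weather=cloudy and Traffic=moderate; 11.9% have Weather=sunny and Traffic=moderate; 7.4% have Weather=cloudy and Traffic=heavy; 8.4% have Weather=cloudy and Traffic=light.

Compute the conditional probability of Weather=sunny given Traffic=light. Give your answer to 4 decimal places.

P(Traffic=light) = 0.159 + 0.084 + 0.040 + 0.129 = 0.412.
P(Weather=sunny | Traffic=light) = 0.159/0.412 = 0.3859.

0.3859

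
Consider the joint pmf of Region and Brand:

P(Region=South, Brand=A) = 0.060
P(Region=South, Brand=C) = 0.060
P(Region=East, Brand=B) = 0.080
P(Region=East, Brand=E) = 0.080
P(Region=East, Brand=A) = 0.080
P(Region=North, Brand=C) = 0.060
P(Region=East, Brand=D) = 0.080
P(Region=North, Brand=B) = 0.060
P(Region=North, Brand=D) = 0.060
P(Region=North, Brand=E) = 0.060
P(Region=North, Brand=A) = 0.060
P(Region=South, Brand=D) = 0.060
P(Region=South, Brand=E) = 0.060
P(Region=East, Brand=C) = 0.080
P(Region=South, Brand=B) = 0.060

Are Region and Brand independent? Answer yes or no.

yes

Every cell satisfies P(Region,Brand) = P(Region)·P(Brand). For instance P(Region=East) = 0.400, P(Brand=A) = 0.200, and 0.400×0.200 = 0.080 matches the joint entry. So Region and Brand are independent.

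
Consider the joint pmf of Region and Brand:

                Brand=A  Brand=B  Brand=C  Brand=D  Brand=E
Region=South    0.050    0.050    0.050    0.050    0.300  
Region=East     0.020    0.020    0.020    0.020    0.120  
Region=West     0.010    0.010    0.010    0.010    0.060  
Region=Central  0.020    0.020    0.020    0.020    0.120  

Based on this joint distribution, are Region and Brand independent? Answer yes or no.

Every cell satisfies P(Region,Brand) = P(Region)·P(Brand). For instance P(Region=Central) = 0.200, P(Brand=E) = 0.600, and 0.200×0.600 = 0.120 matches the joint entry. So Region and Brand are independent.

yes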